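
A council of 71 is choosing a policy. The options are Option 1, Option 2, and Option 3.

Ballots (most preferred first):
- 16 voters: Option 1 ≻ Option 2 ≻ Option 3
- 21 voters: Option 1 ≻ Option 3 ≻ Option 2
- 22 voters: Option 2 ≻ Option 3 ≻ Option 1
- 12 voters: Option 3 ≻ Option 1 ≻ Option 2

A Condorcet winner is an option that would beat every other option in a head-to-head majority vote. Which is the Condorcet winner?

Option 1 vs Option 2: 49–22
Option 1 vs Option 3: 37–34
Option 1 beats every other option.

Option 1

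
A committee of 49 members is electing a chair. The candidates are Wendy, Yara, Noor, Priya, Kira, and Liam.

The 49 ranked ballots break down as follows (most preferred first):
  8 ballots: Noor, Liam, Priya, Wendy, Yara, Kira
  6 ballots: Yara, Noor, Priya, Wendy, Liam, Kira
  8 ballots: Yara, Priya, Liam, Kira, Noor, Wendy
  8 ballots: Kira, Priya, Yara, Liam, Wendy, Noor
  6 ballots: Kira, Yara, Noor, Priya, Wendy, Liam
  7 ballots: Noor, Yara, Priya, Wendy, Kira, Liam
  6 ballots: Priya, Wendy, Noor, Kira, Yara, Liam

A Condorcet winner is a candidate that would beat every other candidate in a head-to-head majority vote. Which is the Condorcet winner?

Yara vs Wendy: 35–14
Yara vs Noor: 28–21
Yara vs Priya: 27–22
Yara vs Kira: 29–20
Yara vs Liam: 41–8
Yara beats every other candidate.

Yara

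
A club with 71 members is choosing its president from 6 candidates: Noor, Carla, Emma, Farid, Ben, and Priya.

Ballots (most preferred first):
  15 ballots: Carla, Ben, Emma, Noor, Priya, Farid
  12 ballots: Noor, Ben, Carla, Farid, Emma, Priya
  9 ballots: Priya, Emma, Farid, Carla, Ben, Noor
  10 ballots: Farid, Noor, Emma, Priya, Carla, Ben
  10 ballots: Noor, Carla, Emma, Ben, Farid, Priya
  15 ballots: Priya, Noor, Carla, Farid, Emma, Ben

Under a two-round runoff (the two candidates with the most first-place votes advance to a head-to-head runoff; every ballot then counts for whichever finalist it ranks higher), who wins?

Round 1 first-place votes: Noor 22, Carla 15, Emma 0, Farid 10, Ben 0, Priya 24. Priya and Noor advance.
Runoff: Priya is ranked above Noor on 24 ballots, Noor above Priya on 47.

Noor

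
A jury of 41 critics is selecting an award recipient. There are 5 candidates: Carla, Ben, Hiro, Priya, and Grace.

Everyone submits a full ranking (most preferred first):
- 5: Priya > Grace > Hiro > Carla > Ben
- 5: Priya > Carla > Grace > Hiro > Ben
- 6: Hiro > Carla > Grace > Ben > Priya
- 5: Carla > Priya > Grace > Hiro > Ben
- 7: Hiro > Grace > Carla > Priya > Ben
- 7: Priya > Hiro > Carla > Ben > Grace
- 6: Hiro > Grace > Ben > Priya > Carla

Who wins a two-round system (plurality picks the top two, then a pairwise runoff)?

Priya

Round 1 first-place votes: Carla 5, Ben 0, Hiro 19, Priya 17, Grace 0. Hiro and Priya advance.
Runoff: Hiro is ranked above Priya on 19 ballots, Priya above Hiro on 22.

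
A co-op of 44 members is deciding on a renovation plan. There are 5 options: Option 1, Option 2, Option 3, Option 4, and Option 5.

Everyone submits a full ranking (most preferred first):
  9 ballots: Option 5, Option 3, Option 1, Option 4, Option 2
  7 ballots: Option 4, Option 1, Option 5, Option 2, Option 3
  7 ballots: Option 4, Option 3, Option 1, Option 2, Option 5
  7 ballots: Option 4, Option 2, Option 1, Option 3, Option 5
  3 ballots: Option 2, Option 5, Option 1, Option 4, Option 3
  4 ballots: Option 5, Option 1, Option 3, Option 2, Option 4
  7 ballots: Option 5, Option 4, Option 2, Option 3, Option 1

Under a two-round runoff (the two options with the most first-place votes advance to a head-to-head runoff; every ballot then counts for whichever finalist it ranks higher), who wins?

Option 5

Round 1 first-place votes: Option 1 0, Option 2 3, Option 3 0, Option 4 21, Option 5 20. Option 4 and Option 5 advance.
Runoff: Option 4 is ranked above Option 5 on 21 ballots, Option 5 above Option 4 on 23.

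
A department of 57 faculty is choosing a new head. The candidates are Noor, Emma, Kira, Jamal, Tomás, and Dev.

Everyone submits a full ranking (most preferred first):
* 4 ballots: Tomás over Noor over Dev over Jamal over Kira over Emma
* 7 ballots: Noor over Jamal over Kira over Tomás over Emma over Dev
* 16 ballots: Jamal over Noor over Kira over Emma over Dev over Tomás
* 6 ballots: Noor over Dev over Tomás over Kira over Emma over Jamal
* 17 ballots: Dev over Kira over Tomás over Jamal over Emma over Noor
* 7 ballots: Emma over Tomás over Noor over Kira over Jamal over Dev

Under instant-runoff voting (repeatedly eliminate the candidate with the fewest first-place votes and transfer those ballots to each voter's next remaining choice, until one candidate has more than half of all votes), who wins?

Round 1: Noor 13, Emma 7, Kira 0, Jamal 16, Tomás 4, Dev 17. Kira eliminated.
Round 2: Noor 13, Emma 7, Jamal 16, Tomás 4, Dev 17. Tomás eliminated.
Round 3: Noor 17, Emma 7, Jamal 16, Dev 17. Emma eliminated.
Round 4: Noor 24, Jamal 16, Dev 17. Jamal eliminated.
Round 5: Noor 40, Dev 17. Noor has a majority (≥29).

Noor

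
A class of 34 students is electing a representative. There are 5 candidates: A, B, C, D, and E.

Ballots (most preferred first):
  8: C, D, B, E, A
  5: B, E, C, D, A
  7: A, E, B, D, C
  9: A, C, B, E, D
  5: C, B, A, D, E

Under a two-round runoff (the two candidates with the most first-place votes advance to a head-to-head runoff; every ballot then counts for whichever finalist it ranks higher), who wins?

C

Round 1 first-place votes: A 16, B 5, C 13, D 0, E 0. A and C advance.
Runoff: A is ranked above C on 16 ballots, C above A on 18.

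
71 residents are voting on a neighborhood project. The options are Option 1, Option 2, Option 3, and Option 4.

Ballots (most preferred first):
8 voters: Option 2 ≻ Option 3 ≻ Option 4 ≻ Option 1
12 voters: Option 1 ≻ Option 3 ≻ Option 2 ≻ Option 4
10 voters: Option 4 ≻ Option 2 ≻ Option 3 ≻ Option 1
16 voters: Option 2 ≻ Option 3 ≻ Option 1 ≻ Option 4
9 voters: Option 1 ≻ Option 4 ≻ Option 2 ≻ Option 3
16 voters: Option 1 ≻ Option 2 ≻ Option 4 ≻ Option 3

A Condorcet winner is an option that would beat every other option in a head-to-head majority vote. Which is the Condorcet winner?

Option 1 vs Option 2: 37–34
Option 1 vs Option 3: 37–34
Option 1 vs Option 4: 53–18
Option 1 beats every other option.

Option 1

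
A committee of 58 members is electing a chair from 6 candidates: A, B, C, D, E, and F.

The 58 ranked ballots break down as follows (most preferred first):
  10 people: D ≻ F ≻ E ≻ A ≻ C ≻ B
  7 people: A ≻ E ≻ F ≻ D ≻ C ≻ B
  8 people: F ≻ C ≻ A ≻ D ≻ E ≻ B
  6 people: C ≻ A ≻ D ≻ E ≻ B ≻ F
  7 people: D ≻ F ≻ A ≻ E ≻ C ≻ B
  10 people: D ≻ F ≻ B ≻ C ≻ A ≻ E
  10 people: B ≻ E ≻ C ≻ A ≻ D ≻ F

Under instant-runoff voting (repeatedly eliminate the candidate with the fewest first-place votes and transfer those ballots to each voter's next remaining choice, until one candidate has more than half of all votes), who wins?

A

Round 1: A 7, B 10, C 6, D 27, E 0, F 8. E eliminated.
Round 2: A 7, B 10, C 6, D 27, F 8. C eliminated.
Round 3: A 13, B 10, D 27, F 8. F eliminated.
Round 4: A 21, B 10, D 27. B eliminated.
Round 5: A 31, D 27. A has a majority (≥30).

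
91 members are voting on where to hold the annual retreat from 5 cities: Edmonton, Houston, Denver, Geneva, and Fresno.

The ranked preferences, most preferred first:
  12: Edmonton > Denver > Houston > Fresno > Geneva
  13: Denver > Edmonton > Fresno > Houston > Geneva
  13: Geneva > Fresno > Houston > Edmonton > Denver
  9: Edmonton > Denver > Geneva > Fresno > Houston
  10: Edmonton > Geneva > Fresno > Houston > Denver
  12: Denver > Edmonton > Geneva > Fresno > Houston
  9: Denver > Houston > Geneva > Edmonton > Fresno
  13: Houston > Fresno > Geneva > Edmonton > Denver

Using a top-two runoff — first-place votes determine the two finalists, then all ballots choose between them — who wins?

Edmonton

Round 1 first-place votes: Edmonton 31, Houston 13, Denver 34, Geneva 13, Fresno 0. Denver and Edmonton advance.
Runoff: Denver is ranked above Edmonton on 34 ballots, Edmonton above Denver on 57.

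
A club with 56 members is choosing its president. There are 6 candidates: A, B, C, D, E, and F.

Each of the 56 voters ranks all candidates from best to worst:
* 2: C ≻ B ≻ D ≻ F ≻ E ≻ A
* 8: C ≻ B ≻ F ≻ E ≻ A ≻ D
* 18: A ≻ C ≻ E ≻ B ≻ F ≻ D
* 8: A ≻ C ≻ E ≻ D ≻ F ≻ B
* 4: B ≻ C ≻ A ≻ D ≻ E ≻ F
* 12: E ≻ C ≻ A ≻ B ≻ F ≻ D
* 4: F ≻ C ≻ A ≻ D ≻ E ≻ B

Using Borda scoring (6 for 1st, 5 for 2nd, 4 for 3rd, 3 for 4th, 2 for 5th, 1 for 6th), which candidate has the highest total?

A: 2×1 + 8×2 + 18×6 + 8×6 + 4×4 + 12×4 + 4×4 = 254
B: 2×5 + 8×5 + 18×3 + 8×1 + 4×6 + 12×3 + 4×1 = 176
C: 2×6 + 8×6 + 18×5 + 8×5 + 4×5 + 12×5 + 4×5 = 290
D: 2×4 + 8×1 + 18×1 + 8×3 + 4×3 + 12×1 + 4×3 = 94
E: 2×2 + 8×3 + 18×4 + 8×4 + 4×2 + 12×6 + 4×2 = 220
F: 2×3 + 8×4 + 18×2 + 8×2 + 4×1 + 12×2 + 4×6 = 142

C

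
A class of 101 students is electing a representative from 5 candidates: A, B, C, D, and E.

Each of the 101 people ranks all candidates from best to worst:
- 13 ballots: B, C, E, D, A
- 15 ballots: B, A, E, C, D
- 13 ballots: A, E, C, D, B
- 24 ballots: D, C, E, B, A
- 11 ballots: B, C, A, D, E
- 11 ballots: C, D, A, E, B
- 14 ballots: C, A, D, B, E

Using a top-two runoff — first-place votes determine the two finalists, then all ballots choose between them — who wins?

Round 1 first-place votes: A 13, B 39, C 25, D 24, E 0. B and C advance.
Runoff: B is ranked above C on 39 ballots, C above B on 62.

C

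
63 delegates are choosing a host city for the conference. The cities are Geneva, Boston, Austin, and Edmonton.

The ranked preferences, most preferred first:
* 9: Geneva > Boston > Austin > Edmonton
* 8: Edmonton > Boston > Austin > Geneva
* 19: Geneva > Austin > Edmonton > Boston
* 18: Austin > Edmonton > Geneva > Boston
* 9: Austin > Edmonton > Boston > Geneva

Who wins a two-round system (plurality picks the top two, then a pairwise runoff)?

Round 1 first-place votes: Geneva 28, Boston 0, Austin 27, Edmonton 8. Geneva and Austin advance.
Runoff: Geneva is ranked above Austin on 28 ballots, Austin above Geneva on 35.

Austin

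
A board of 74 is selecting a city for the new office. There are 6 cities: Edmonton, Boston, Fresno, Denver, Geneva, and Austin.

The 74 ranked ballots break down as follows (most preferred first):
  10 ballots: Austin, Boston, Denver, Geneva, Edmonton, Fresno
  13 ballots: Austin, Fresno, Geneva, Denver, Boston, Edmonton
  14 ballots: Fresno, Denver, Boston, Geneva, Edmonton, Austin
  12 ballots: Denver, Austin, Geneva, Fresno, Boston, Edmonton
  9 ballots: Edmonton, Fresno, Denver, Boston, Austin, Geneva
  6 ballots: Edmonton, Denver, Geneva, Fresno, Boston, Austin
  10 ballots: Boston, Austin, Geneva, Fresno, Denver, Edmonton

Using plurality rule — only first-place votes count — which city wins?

First-place votes: Edmonton 15, Boston 10, Fresno 14, Denver 12, Geneva 0, Austin 23.

Austin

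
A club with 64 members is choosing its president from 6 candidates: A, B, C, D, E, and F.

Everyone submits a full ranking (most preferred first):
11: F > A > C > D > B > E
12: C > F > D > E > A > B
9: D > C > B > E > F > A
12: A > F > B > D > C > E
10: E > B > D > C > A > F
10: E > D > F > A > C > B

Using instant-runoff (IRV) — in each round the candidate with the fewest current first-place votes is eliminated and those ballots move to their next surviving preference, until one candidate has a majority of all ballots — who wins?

Round 1: A 12, B 0, C 12, D 9, E 20, F 11. B eliminated.
Round 2: A 12, C 12, D 9, E 20, F 11. D eliminated.
Round 3: A 12, C 21, E 20, F 11. F eliminated.
Round 4: A 23, C 21, E 20. E eliminated.
Round 5: A 33, C 31. A has a majority (≥33).

A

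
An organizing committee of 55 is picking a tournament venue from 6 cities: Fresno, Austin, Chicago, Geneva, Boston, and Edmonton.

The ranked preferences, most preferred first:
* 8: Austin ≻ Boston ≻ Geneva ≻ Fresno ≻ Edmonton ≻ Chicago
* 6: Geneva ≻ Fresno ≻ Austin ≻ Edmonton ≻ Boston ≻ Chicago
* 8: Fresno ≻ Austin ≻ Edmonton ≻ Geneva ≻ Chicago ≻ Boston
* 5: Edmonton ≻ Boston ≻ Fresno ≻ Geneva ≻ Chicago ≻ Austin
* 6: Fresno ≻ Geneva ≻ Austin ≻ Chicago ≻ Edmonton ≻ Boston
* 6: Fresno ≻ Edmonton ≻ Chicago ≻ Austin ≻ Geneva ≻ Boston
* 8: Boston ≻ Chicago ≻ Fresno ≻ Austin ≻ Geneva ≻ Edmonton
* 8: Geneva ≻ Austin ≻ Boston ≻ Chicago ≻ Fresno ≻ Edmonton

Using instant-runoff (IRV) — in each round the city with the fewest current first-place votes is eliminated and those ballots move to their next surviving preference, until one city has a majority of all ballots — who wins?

Boston

Round 1: Fresno 20, Austin 8, Chicago 0, Geneva 14, Boston 8, Edmonton 5. Chicago eliminated.
Round 2: Fresno 20, Austin 8, Geneva 14, Boston 8, Edmonton 5. Edmonton eliminated.
Round 3: Fresno 20, Austin 8, Geneva 14, Boston 13. Austin eliminated.
Round 4: Fresno 20, Geneva 14, Boston 21. Geneva eliminated.
Round 5: Fresno 26, Boston 29. Boston has a majority (≥28).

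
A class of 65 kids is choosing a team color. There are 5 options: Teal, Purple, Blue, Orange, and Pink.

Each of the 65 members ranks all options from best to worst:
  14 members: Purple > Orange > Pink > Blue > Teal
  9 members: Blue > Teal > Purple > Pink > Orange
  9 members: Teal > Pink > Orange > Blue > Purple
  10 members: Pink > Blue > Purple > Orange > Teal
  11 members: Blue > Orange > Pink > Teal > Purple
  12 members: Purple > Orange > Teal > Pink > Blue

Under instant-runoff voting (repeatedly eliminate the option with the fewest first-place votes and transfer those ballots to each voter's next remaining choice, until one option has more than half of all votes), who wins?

Blue

Round 1: Teal 9, Purple 26, Blue 20, Orange 0, Pink 10. Orange eliminated.
Round 2: Teal 9, Purple 26, Blue 20, Pink 10. Teal eliminated.
Round 3: Purple 26, Blue 20, Pink 19. Pink eliminated.
Round 4: Purple 26, Blue 39. Blue has a majority (≥33).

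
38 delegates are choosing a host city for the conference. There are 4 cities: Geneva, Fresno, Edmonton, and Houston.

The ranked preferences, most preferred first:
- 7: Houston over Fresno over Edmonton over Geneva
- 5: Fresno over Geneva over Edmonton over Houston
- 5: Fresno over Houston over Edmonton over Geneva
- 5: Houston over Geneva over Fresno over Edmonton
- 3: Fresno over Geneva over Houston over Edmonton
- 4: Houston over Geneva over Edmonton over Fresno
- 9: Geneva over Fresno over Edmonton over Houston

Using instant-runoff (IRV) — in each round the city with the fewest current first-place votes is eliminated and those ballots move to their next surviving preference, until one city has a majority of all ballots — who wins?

Fresno

Round 1: Geneva 9, Fresno 13, Edmonton 0, Houston 16. Edmonton eliminated.
Round 2: Geneva 9, Fresno 13, Houston 16. Geneva eliminated.
Round 3: Fresno 22, Houston 16. Fresno has a majority (≥20).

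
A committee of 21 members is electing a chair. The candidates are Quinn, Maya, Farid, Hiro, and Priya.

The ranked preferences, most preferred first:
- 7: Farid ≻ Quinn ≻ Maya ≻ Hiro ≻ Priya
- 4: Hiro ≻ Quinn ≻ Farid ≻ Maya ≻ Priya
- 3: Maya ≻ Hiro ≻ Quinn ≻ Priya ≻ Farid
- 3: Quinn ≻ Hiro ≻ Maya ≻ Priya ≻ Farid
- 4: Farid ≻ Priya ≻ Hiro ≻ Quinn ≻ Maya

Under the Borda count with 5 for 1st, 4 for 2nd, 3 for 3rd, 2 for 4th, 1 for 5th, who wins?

Quinn

Quinn: 7×4 + 4×4 + 3×3 + 3×5 + 4×2 = 76
Maya: 7×3 + 4×2 + 3×5 + 3×3 + 4×1 = 57
Farid: 7×5 + 4×3 + 3×1 + 3×1 + 4×5 = 73
Hiro: 7×2 + 4×5 + 3×4 + 3×4 + 4×3 = 70
Priya: 7×1 + 4×1 + 3×2 + 3×2 + 4×4 = 39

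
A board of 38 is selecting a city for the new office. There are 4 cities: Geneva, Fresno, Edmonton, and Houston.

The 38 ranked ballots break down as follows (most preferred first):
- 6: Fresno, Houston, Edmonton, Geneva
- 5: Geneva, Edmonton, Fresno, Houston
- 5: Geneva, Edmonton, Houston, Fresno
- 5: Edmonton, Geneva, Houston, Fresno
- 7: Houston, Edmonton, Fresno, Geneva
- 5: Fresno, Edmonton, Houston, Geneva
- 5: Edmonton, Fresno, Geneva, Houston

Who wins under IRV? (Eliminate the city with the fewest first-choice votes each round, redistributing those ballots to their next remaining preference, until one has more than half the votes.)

Edmonton

Round 1: Geneva 10, Fresno 11, Edmonton 10, Houston 7. Houston eliminated.
Round 2: Geneva 10, Fresno 11, Edmonton 17. Geneva eliminated.
Round 3: Fresno 11, Edmonton 27. Edmonton has a majority (≥20).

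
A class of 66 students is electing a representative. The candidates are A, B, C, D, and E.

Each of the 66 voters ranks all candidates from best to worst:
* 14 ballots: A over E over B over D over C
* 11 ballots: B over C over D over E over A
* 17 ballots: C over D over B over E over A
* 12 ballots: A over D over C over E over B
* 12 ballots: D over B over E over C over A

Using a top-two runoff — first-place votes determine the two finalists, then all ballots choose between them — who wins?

Round 1 first-place votes: A 26, B 11, C 17, D 12, E 0. A and C advance.
Runoff: A is ranked above C on 26 ballots, C above A on 40.

C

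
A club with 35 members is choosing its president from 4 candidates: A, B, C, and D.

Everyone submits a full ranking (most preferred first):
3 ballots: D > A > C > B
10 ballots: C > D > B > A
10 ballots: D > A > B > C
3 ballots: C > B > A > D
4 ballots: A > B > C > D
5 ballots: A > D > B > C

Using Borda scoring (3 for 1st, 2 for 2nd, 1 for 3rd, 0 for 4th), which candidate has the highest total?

A: 3×2 + 10×0 + 10×2 + 3×1 + 4×3 + 5×3 = 56
B: 3×0 + 10×1 + 10×1 + 3×2 + 4×2 + 5×1 = 39
C: 3×1 + 10×3 + 10×0 + 3×3 + 4×1 + 5×0 = 46
D: 3×3 + 10×2 + 10×3 + 3×0 + 4×0 + 5×2 = 69

D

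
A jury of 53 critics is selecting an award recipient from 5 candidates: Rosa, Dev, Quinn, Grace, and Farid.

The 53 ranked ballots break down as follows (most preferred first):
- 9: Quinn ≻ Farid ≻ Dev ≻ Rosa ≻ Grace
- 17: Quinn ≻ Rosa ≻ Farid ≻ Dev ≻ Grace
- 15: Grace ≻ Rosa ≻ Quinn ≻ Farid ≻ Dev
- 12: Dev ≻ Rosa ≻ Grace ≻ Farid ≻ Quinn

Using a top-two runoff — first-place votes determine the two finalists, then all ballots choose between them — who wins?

Grace

Round 1 first-place votes: Rosa 0, Dev 12, Quinn 26, Grace 15, Farid 0. Quinn and Grace advance.
Runoff: Quinn is ranked above Grace on 26 ballots, Grace above Quinn on 27.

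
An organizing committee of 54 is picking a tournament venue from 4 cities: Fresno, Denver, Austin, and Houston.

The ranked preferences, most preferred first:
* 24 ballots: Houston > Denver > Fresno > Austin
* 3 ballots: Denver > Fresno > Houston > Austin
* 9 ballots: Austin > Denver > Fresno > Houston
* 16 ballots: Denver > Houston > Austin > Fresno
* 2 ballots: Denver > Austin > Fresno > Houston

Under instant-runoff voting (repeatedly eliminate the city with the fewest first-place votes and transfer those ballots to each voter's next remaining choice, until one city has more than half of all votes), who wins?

Round 1: Fresno 0, Denver 21, Austin 9, Houston 24. Fresno eliminated.
Round 2: Denver 21, Austin 9, Houston 24. Austin eliminated.
Round 3: Denver 30, Houston 24. Denver has a majority (≥28).

Denver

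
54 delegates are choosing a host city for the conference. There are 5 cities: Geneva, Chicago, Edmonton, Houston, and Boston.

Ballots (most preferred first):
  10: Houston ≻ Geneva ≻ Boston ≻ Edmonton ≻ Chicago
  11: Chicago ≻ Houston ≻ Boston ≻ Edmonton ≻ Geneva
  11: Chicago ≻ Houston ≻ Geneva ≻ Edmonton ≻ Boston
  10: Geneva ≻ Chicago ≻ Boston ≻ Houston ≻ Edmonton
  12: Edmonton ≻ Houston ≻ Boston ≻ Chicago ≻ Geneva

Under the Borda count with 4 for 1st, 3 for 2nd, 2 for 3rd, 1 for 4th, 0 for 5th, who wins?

Geneva: 10×3 + 11×0 + 11×2 + 10×4 + 12×0 = 92
Chicago: 10×0 + 11×4 + 11×4 + 10×3 + 12×1 = 130
Edmonton: 10×1 + 11×1 + 11×1 + 10×0 + 12×4 = 80
Houston: 10×4 + 11×3 + 11×3 + 10×1 + 12×3 = 152
Boston: 10×2 + 11×2 + 11×0 + 10×2 + 12×2 = 86

Houston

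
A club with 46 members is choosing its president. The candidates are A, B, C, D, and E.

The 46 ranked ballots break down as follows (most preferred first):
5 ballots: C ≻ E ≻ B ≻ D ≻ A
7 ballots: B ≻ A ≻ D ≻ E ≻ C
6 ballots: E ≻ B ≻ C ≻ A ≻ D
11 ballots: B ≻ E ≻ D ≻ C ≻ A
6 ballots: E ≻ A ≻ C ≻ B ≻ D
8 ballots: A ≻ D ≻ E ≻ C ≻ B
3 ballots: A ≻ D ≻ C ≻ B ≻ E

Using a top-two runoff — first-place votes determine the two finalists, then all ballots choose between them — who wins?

Round 1 first-place votes: A 11, B 18, C 5, D 0, E 12. B and E advance.
Runoff: B is ranked above E on 21 ballots, E above B on 25.

E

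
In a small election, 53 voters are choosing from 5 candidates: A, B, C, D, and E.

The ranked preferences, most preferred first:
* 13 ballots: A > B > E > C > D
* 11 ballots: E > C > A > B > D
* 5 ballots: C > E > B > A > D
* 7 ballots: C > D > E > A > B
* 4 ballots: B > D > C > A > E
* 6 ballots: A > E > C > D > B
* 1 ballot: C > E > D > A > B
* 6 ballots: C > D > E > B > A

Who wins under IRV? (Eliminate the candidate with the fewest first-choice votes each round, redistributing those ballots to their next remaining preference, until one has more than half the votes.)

Round 1: A 19, B 4, C 19, D 0, E 11. D eliminated.
Round 2: A 19, B 4, C 19, E 11. B eliminated.
Round 3: A 19, C 23, E 11. E eliminated.
Round 4: A 19, C 34. C has a majority (≥27).

C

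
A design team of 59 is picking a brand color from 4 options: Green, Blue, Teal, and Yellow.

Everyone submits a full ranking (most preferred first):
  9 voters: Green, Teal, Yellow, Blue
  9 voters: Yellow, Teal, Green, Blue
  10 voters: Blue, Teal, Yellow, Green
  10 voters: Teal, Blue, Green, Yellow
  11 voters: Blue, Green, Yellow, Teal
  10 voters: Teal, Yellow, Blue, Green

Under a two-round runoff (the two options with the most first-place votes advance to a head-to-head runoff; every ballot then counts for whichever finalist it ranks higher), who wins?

Teal

Round 1 first-place votes: Green 9, Blue 21, Teal 20, Yellow 9. Blue and Teal advance.
Runoff: Blue is ranked above Teal on 21 ballots, Teal above Blue on 38.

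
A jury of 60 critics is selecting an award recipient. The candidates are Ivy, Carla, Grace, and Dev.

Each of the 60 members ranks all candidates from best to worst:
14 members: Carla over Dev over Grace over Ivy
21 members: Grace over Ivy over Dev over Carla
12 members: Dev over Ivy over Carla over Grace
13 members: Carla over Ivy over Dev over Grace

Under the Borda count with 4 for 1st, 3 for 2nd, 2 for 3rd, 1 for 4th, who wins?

Dev

Ivy: 14×1 + 21×3 + 12×3 + 13×3 = 152
Carla: 14×4 + 21×1 + 12×2 + 13×4 = 153
Grace: 14×2 + 21×4 + 12×1 + 13×1 = 137
Dev: 14×3 + 21×2 + 12×4 + 13×2 = 158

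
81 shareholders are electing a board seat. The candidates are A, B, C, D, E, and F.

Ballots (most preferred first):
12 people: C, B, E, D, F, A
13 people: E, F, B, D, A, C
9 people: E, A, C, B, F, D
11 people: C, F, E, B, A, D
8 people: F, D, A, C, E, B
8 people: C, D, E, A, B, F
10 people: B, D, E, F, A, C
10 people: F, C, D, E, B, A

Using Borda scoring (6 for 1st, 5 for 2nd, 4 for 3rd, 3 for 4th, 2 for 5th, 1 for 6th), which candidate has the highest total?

E

A: 12×1 + 13×2 + 9×5 + 11×2 + 8×4 + 8×3 + 10×2 + 10×1 = 191
B: 12×5 + 13×4 + 9×3 + 11×3 + 8×1 + 8×2 + 10×6 + 10×2 = 276
C: 12×6 + 13×1 + 9×4 + 11×6 + 8×3 + 8×6 + 10×1 + 10×5 = 319
D: 12×3 + 13×3 + 9×1 + 11×1 + 8×5 + 8×5 + 10×5 + 10×4 = 265
E: 12×4 + 13×6 + 9×6 + 11×4 + 8×2 + 8×4 + 10×4 + 10×3 = 342
F: 12×2 + 13×5 + 9×2 + 11×5 + 8×6 + 8×1 + 10×3 + 10×6 = 308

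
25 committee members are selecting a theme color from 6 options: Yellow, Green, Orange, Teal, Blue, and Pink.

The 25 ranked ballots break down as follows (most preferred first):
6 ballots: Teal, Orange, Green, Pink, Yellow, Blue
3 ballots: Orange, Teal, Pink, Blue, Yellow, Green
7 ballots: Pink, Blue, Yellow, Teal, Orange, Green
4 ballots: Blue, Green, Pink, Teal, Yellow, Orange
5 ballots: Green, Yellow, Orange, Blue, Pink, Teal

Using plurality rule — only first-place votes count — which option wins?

First-place votes: Yellow 0, Green 5, Orange 3, Teal 6, Blue 4, Pink 7.

Pink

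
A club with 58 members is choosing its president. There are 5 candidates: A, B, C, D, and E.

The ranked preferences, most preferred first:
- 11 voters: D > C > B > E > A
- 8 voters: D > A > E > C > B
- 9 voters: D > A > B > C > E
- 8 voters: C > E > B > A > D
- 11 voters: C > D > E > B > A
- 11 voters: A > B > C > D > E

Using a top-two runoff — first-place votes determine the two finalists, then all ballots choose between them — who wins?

C

Round 1 first-place votes: A 11, B 0, C 19, D 28, E 0. D and C advance.
Runoff: D is ranked above C on 28 ballots, C above D on 30.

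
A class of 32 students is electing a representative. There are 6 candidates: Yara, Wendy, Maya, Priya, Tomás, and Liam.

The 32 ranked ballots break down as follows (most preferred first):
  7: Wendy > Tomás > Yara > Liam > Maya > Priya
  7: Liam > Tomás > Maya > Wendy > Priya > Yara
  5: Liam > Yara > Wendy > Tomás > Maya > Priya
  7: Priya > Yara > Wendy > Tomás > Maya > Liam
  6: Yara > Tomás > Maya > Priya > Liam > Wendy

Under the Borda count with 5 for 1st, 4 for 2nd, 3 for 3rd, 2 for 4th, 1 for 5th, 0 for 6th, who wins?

Yara: 7×3 + 7×0 + 5×4 + 7×4 + 6×5 = 99
Wendy: 7×5 + 7×2 + 5×3 + 7×3 + 6×0 = 85
Maya: 7×1 + 7×3 + 5×1 + 7×1 + 6×3 = 58
Priya: 7×0 + 7×1 + 5×0 + 7×5 + 6×2 = 54
Tomás: 7×4 + 7×4 + 5×2 + 7×2 + 6×4 = 104
Liam: 7×2 + 7×5 + 5×5 + 7×0 + 6×1 = 80

Tomás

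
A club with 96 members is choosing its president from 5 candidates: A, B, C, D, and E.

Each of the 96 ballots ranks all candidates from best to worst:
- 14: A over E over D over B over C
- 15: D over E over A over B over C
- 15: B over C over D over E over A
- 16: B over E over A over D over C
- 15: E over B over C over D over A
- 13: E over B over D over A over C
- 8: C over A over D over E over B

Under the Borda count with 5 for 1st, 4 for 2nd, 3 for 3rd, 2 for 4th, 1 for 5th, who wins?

E

A: 14×5 + 15×3 + 15×1 + 16×3 + 15×1 + 13×2 + 8×4 = 251
B: 14×2 + 15×2 + 15×5 + 16×5 + 15×4 + 13×4 + 8×1 = 333
C: 14×1 + 15×1 + 15×4 + 16×1 + 15×3 + 13×1 + 8×5 = 203
D: 14×3 + 15×5 + 15×3 + 16×2 + 15×2 + 13×3 + 8×3 = 287
E: 14×4 + 15×4 + 15×2 + 16×4 + 15×5 + 13×5 + 8×2 = 366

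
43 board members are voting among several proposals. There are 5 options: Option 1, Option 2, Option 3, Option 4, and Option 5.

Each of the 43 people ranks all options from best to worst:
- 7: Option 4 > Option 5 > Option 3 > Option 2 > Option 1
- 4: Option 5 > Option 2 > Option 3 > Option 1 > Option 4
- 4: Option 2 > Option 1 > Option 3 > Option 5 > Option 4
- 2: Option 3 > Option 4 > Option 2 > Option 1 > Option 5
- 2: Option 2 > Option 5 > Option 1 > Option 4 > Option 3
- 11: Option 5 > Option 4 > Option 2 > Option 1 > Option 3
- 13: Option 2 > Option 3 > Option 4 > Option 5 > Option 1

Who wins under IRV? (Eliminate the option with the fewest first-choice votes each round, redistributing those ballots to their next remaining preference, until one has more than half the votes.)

Round 1: Option 1 0, Option 2 19, Option 3 2, Option 4 7, Option 5 15. Option 1 eliminated.
Round 2: Option 2 19, Option 3 2, Option 4 7, Option 5 15. Option 3 eliminated.
Round 3: Option 2 19, Option 4 9, Option 5 15. Option 4 eliminated.
Round 4: Option 2 21, Option 5 22. Option 5 has a majority (≥22).

Option 5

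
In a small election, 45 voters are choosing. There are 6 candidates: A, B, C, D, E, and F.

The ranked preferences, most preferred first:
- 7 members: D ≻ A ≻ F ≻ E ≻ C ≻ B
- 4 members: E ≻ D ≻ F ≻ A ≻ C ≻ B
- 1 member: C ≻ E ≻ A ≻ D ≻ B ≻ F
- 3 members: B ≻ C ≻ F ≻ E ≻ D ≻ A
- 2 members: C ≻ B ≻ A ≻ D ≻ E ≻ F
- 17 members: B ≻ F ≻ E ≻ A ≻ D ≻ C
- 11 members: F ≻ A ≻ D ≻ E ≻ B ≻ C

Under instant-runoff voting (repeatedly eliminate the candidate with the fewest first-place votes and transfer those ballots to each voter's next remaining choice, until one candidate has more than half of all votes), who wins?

D

Round 1: A 0, B 20, C 3, D 7, E 4, F 11. A eliminated.
Round 2: B 20, C 3, D 7, E 4, F 11. C eliminated.
Round 3: B 22, D 7, E 5, F 11. E eliminated.
Round 4: B 22, D 12, F 11. F eliminated.
Round 5: B 22, D 23. D has a majority (≥23).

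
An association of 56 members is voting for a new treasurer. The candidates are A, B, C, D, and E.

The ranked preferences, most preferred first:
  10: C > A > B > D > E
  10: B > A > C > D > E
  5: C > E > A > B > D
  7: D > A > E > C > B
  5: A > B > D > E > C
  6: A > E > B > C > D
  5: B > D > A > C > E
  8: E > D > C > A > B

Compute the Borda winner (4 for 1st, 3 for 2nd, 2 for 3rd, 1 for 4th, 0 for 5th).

A: 10×3 + 10×3 + 5×2 + 7×3 + 5×4 + 6×4 + 5×2 + 8×1 = 153
B: 10×2 + 10×4 + 5×1 + 7×0 + 5×3 + 6×2 + 5×4 + 8×0 = 112
C: 10×4 + 10×2 + 5×4 + 7×1 + 5×0 + 6×1 + 5×1 + 8×2 = 114
D: 10×1 + 10×1 + 5×0 + 7×4 + 5×2 + 6×0 + 5×3 + 8×3 = 97
E: 10×0 + 10×0 + 5×3 + 7×2 + 5×1 + 6×3 + 5×0 + 8×4 = 84

A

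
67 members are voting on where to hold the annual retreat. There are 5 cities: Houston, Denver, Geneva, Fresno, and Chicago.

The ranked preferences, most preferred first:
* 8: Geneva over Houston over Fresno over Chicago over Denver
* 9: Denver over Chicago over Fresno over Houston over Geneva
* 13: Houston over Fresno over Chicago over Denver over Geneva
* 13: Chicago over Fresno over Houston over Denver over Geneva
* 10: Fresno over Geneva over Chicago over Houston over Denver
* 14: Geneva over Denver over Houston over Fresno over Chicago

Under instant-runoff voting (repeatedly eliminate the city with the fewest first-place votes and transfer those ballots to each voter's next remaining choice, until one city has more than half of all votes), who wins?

Round 1: Houston 13, Denver 9, Geneva 22, Fresno 10, Chicago 13. Denver eliminated.
Round 2: Houston 13, Geneva 22, Fresno 10, Chicago 22. Fresno eliminated.
Round 3: Houston 13, Geneva 32, Chicago 22. Houston eliminated.
Round 4: Geneva 32, Chicago 35. Chicago has a majority (≥34).

Chicago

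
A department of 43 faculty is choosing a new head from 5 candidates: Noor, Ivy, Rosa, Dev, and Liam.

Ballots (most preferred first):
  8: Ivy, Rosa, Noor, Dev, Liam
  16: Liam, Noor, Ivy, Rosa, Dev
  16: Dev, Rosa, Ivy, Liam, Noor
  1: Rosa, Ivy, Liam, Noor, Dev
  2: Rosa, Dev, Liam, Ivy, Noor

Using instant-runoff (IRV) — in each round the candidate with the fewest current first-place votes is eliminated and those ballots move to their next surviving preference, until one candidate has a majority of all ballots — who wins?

Dev

Round 1: Noor 0, Ivy 8, Rosa 3, Dev 16, Liam 16. Noor eliminated.
Round 2: Ivy 8, Rosa 3, Dev 16, Liam 16. Rosa eliminated.
Round 3: Ivy 9, Dev 18, Liam 16. Ivy eliminated.
Round 4: Dev 26, Liam 17. Dev has a majority (≥22).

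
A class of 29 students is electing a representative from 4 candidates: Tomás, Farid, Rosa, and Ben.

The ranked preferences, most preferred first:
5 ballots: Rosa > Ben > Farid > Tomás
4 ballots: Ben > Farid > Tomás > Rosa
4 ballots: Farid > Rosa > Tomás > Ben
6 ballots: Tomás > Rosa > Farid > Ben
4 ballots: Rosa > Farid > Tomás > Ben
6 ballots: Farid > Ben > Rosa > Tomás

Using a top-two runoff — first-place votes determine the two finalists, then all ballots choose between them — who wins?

Rosa

Round 1 first-place votes: Tomás 6, Farid 10, Rosa 9, Ben 4. Farid and Rosa advance.
Runoff: Farid is ranked above Rosa on 14 ballots, Rosa above Farid on 15.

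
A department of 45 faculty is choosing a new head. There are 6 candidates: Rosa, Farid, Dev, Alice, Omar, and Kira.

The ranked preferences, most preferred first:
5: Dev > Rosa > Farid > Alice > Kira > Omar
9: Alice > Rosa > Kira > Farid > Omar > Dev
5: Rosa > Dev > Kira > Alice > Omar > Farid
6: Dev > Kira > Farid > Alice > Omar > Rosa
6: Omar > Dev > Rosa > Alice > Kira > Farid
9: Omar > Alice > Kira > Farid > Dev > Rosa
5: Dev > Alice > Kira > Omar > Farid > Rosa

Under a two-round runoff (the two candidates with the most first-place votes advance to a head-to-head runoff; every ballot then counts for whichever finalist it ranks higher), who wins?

Round 1 first-place votes: Rosa 5, Farid 0, Dev 16, Alice 9, Omar 15, Kira 0. Dev and Omar advance.
Runoff: Dev is ranked above Omar on 21 ballots, Omar above Dev on 24.

Omar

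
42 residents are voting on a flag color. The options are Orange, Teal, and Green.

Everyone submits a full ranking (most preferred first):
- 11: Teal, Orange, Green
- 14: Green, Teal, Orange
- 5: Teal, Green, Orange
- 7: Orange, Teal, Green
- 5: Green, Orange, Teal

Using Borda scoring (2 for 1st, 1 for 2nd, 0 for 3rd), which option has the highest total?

Orange: 11×1 + 14×0 + 5×0 + 7×2 + 5×1 = 30
Teal: 11×2 + 14×1 + 5×2 + 7×1 + 5×0 = 53
Green: 11×0 + 14×2 + 5×1 + 7×0 + 5×2 = 43

Teal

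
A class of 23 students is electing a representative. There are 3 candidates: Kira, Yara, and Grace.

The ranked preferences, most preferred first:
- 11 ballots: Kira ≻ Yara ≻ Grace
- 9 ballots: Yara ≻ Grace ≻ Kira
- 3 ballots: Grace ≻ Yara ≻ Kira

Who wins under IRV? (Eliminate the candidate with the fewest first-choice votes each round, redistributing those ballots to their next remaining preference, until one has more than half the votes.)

Yara

Round 1: Kira 11, Yara 9, Grace 3. Grace eliminated.
Round 2: Kira 11, Yara 12. Yara has a majority (≥12).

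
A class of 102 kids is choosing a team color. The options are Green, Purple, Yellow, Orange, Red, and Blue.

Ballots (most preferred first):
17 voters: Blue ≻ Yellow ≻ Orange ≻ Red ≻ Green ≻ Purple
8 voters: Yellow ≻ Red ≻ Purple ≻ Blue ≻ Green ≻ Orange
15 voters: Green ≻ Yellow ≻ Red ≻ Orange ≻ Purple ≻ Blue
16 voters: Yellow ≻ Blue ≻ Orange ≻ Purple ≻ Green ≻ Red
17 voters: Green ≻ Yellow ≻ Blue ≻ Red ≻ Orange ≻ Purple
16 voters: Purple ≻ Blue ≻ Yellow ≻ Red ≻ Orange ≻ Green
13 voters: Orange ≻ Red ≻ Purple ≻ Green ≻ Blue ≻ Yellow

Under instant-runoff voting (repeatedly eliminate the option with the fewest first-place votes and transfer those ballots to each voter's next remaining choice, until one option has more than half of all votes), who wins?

Yellow

Round 1: Green 32, Purple 16, Yellow 24, Orange 13, Red 0, Blue 17. Red eliminated.
Round 2: Green 32, Purple 16, Yellow 24, Orange 13, Blue 17. Orange eliminated.
Round 3: Green 32, Purple 29, Yellow 24, Blue 17. Blue eliminated.
Round 4: Green 32, Purple 29, Yellow 41. Purple eliminated.
Round 5: Green 45, Yellow 57. Yellow has a majority (≥52).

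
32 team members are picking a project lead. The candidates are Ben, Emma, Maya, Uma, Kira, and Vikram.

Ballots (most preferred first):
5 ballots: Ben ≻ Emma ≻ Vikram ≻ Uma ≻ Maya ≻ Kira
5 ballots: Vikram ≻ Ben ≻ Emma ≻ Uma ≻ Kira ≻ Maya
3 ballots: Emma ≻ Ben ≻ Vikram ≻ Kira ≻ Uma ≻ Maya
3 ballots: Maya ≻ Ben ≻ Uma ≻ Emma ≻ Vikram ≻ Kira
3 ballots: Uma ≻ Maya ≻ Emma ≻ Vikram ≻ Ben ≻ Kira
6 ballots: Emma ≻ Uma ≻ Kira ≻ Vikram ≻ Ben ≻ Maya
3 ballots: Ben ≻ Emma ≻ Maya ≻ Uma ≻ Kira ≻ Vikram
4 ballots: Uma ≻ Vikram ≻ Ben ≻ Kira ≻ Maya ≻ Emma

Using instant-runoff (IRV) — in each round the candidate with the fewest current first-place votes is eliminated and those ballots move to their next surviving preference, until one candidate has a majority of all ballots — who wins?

Round 1: Ben 8, Emma 9, Maya 3, Uma 7, Kira 0, Vikram 5. Kira eliminated.
Round 2: Ben 8, Emma 9, Maya 3, Uma 7, Vikram 5. Maya eliminated.
Round 3: Ben 11, Emma 9, Uma 7, Vikram 5. Vikram eliminated.
Round 4: Ben 16, Emma 9, Uma 7. Uma eliminated.
Round 5: Ben 20, Emma 12. Ben has a majority (≥17).

Ben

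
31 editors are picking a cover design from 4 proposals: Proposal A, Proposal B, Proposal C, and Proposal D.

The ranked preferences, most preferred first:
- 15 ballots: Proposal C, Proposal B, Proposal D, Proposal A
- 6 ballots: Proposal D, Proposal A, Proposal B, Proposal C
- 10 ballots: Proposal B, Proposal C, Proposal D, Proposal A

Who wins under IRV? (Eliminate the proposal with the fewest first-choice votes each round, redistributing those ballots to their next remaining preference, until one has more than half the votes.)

Round 1: Proposal A 0, Proposal B 10, Proposal C 15, Proposal D 6. Proposal A eliminated.
Round 2: Proposal B 10, Proposal C 15, Proposal D 6. Proposal D eliminated.
Round 3: Proposal B 16, Proposal C 15. Proposal B has a majority (≥16).

Proposal B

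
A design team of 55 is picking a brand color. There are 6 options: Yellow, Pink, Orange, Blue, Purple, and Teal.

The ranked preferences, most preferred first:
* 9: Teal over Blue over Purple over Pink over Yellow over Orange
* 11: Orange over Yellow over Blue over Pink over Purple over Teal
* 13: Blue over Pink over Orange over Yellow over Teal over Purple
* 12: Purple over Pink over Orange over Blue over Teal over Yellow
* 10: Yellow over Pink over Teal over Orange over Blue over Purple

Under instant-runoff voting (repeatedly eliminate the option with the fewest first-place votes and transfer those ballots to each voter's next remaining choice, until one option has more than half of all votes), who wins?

Round 1: Yellow 10, Pink 0, Orange 11, Blue 13, Purple 12, Teal 9. Pink eliminated.
Round 2: Yellow 10, Orange 11, Blue 13, Purple 12, Teal 9. Teal eliminated.
Round 3: Yellow 10, Orange 11, Blue 22, Purple 12. Yellow eliminated.
Round 4: Orange 21, Blue 22, Purple 12. Purple eliminated.
Round 5: Orange 33, Blue 22. Orange has a majority (≥28).

Orange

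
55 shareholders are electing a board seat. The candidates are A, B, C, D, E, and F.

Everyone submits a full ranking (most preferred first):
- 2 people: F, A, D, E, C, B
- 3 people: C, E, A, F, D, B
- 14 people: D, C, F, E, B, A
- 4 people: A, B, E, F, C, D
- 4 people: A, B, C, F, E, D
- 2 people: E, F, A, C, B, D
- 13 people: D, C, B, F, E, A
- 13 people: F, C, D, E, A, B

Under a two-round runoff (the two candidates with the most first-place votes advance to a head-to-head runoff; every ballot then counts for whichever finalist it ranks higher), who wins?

Round 1 first-place votes: A 8, B 0, C 3, D 27, E 2, F 15. D and F advance.
Runoff: D is ranked above F on 27 ballots, F above D on 28.

F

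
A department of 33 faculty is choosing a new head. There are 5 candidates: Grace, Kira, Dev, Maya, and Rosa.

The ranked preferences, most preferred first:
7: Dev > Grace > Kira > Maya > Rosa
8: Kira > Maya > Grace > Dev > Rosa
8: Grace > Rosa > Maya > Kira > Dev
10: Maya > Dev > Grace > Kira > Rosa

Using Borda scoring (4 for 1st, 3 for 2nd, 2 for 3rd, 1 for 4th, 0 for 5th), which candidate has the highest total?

Grace

Grace: 7×3 + 8×2 + 8×4 + 10×2 = 89
Kira: 7×2 + 8×4 + 8×1 + 10×1 = 64
Dev: 7×4 + 8×1 + 8×0 + 10×3 = 66
Maya: 7×1 + 8×3 + 8×2 + 10×4 = 87
Rosa: 7×0 + 8×0 + 8×3 + 10×0 = 24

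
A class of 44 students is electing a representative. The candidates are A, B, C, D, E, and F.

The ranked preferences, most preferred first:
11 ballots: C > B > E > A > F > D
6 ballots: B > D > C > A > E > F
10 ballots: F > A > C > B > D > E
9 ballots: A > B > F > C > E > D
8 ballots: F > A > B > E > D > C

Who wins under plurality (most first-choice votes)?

F

First-place votes: A 9, B 6, C 11, D 0, E 0, F 18.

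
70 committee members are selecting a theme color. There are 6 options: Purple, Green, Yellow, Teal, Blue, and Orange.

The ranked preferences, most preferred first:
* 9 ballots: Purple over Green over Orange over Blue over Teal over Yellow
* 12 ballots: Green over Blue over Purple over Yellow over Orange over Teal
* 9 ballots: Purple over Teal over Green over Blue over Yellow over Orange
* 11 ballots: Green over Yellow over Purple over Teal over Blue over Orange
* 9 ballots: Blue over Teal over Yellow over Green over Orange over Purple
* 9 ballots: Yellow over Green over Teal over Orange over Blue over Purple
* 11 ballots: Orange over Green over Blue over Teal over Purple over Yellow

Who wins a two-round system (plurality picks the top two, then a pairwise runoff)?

Round 1 first-place votes: Purple 18, Green 23, Yellow 9, Teal 0, Blue 9, Orange 11. Green and Purple advance.
Runoff: Green is ranked above Purple on 52 ballots, Purple above Green on 18.

Green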